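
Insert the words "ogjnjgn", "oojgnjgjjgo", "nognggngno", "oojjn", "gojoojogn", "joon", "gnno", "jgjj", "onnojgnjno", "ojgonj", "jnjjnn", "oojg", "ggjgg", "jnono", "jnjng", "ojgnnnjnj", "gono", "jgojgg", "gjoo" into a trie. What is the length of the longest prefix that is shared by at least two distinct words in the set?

Look for the deepest trie node that still has at least two words in its subtree.
"oojg" and "oojgnjgjjgo" agree on "oojg" (4 characters) before diverging; nothing deeper is shared.
Longest shared-prefix length: 4

4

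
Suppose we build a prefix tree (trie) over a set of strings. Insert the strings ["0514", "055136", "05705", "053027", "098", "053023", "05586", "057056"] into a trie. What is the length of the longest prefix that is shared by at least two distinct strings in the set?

5

Look for the deepest trie node that still has at least two words in its subtree.
"053023" and "053027" agree on "05302" (5 characters) before diverging; nothing deeper is shared.
Longest shared-prefix length: 5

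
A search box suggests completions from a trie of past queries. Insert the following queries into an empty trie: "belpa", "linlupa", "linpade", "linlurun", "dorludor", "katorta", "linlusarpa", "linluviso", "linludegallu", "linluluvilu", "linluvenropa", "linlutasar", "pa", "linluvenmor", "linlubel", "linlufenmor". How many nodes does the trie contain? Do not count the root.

81

Insert word by word; a character creates a node only if that edge doesn't already exist:
  "belpa" → 5 new (b, e, l, p, a)
  "linlupa" → 7 new (l, i, n, l, u, p, a)
  "linpade" → prefix "lin" already present; 4 new (p, a, d, e)
  "linlurun" → prefix "linlu" already present; 3 new (r, u, n)
  "dorludor" → 8 new (d, o, r, l, u, d, o, r)
  "katorta" → 7 new (k, a, t, o, r, t, a)
  "linlusarpa" → prefix "linlu" already present; 5 new (s, a, r, p, a)
  "linluviso" → prefix "linlu" already present; 4 new (v, i, s, o)
  "linludegallu" → prefix "linlu" already present; 7 new (d, e, g, a, l, l, u)
  "linluluvilu" → prefix "linlu" already present; 6 new (l, u, v, i, l, u)
  "linluvenropa" → prefix "linluv" already present; 6 new (e, n, r, o, p, a)
  "linlutasar" → prefix "linlu" already present; 5 new (t, a, s, a, r)
  "pa" → 2 new (p, a)
  "linluvenmor" → prefix "linluven" already present; 3 new (m, o, r)
  "linlubel" → prefix "linlu" already present; 3 new (b, e, l)
  "linlufenmor" → prefix "linlu" already present; 6 new (f, e, n, m, o, r)
Total nodes = 5 + 7 + 4 + 3 + 8 + 7 + 5 + 4 + 7 + 6 + 6 + 5 + 2 + 3 + 3 + 6 = 81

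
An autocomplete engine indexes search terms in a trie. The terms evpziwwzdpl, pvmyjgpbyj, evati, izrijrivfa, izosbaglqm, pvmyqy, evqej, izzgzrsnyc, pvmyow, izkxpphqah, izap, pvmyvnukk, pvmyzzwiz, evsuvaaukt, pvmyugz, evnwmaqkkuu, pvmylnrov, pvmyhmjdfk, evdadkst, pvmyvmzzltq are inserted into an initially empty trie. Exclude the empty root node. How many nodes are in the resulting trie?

Count nodes per top-level branch (shared prefixes stored once):
  'e'-branch (evati, evdadkst, evnwmaqkkuu, evpziwwzdpl, evqej, evsuvaaukt): 40 nodes
  'i'-branch (izap, izkxpphqah, izosbaglqm, izrijrivfa, izzgzrsnyc): 36 nodes
  'p'-branch (pvmyhmjdfk, pvmyjgpbyj, pvmylnrov, pvmyow, pvmyqy, pvmyugz, pvmyvmzzltq, pvmyvnukk, pvmyzzwiz): 44 nodes
Sum: 120

120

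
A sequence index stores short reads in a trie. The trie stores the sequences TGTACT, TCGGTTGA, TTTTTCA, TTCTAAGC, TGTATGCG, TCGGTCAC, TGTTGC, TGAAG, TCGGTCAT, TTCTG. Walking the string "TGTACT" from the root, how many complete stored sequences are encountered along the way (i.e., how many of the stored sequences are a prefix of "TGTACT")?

1

Walk "TGTACT" from the root; an end-of-word marker is hit whenever a stored word is a prefix of "TGTACT".
Prefixes of the query that are stored words: "TGTACT"
Count: 1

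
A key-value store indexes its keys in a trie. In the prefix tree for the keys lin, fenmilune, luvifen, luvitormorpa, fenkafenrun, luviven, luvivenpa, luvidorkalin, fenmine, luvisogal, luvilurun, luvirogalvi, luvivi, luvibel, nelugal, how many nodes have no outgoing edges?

14

A leaf is a node with no children — equivalently, the end of a word that is not a proper prefix of any other stored word.
Those words: "fenkafenrun", "fenmilune", "fenmine", "lin", "luvibel", "luvidorkalin", "luvifen", "luvilurun", "luvirogalvi", "luvisogal", "luvitormorpa", "luvivenpa", "luvivi", "nelugal"
Leaf count: 14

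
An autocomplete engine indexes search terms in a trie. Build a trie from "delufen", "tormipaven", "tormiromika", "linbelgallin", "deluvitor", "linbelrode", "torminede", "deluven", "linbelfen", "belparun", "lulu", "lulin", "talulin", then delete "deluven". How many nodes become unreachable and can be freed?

After clearing the end-marker at "deluven", prune upward until reaching a node still needed by another word.
The suffix "en" (2 nodes) is used only by "deluven"; the node for "deluv" still has the child "i", so pruning stops there.
Nodes removed: 2

2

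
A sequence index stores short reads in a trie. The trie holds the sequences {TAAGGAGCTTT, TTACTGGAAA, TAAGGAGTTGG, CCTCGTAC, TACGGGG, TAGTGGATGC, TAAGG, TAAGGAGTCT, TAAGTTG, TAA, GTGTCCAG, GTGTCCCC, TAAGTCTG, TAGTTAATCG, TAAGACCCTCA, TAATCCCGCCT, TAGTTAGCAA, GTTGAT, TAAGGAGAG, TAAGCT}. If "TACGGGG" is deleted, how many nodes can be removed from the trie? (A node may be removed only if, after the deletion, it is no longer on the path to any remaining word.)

After clearing the end-marker at "TACGGGG", prune upward until reaching a node still needed by another word.
The suffix "CGGGG" (5 nodes) is used only by "TACGGGG"; the node for "TA" still has the child "A", so pruning stops there.
Nodes removed: 5

5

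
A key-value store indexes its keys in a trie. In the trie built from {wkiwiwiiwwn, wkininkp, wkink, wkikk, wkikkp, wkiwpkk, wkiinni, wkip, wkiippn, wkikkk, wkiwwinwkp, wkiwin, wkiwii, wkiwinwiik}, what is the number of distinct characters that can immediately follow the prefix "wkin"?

Follow the path "wkin" to its node, then look at its outgoing edges.
Distinct next characters after "wkin": i, k.
That node has 2 child edges.

2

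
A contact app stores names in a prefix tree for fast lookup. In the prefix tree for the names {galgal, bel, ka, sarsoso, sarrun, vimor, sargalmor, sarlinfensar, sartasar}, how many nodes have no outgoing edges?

9

A leaf is a node with no children — equivalently, the end of a word that is not a proper prefix of any other stored word.
Those words: "bel", "galgal", "ka", "sargalmor", "sarlinfensar", "sarrun", "sarsoso", "sartasar", "vimor"
Leaf count: 9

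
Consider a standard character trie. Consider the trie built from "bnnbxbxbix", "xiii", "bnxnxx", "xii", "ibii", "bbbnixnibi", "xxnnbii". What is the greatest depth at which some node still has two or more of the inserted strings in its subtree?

The deepest shared node is where two words last agree before diverging.
"xii" and "xiii" agree on "xii" (3 characters) before diverging; nothing deeper is shared.
Longest shared-prefix length: 3

3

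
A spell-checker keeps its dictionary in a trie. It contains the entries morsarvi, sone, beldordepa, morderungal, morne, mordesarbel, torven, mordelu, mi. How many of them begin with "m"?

Traverse to the node for "m", then collect every word in that subtree.
Words under "m": mi, mordelu, morderungal, mordesarbel, morne, morsarvi
Count: 6

6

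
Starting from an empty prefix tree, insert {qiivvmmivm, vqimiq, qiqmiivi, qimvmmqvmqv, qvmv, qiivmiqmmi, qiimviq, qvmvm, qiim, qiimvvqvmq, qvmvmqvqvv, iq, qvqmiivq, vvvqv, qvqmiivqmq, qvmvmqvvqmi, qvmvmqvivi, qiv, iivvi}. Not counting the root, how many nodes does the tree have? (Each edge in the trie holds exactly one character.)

81

For each word, the new-node count is its length minus the longest prefix already in the trie:
  "qiivvmmivm" → 10 new (q, i, i, v, v, m, m, i, v, m)
  "vqimiq" → 6 new (v, q, i, m, i, q)
  "qiqmiivi" → prefix "qi" already present; 6 new (q, m, i, i, v, i)
  "qimvmmqvmqv" → prefix "qi" already present; 9 new (m, v, m, m, q, v, m, q, v)
  "qvmv" → prefix "q" already present; 3 new (v, m, v)
  "qiivmiqmmi" → prefix "qiiv" already present; 6 new (m, i, q, m, m, i)
  "qiimviq" → prefix "qii" already present; 4 new (m, v, i, q)
  "qvmvm" → prefix "qvmv" already present; 1 new (m)
  "qiim" → prefix "qiim" already present; 0 new (none)
  "qiimvvqvmq" → prefix "qiimv" already present; 5 new (v, q, v, m, q)
  "qvmvmqvqvv" → prefix "qvmvm" already present; 5 new (q, v, q, v, v)
  "iq" → 2 new (i, q)
  "qvqmiivq" → prefix "qv" already present; 6 new (q, m, i, i, v, q)
  "vvvqv" → prefix "v" already present; 4 new (v, v, q, v)
  "qvqmiivqmq" → prefix "qvqmiivq" already present; 2 new (m, q)
  "qvmvmqvvqmi" → prefix "qvmvmqv" already present; 4 new (v, q, m, i)
  "qvmvmqvivi" → prefix "qvmvmqv" already present; 3 new (i, v, i)
  "qiv" → prefix "qi" already present; 1 new (v)
  "iivvi" → prefix "i" already present; 4 new (i, v, v, i)
Total nodes = 10 + 6 + 6 + 9 + 3 + 6 + 4 + 1 + 0 + 5 + 5 + 2 + 6 + 4 + 2 + 4 + 3 + 1 + 4 = 81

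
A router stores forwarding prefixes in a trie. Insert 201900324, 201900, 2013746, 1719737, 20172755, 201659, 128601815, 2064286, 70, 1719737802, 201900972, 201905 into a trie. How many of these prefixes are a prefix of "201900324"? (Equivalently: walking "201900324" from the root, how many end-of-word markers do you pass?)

2

Walk "201900324" from the root; an end-of-word marker is hit whenever a stored word is a prefix of "201900324".
Prefixes of the query that are stored words: "201900", "201900324"
Count: 2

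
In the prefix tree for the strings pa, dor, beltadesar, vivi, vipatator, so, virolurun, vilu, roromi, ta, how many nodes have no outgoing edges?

10

Leaves are exactly the stored words that no other stored word extends.
Those words: "beltadesar", "dor", "pa", "roromi", "so", "ta", "vilu", "vipatator", "virolurun", "vivi"
Leaf count: 10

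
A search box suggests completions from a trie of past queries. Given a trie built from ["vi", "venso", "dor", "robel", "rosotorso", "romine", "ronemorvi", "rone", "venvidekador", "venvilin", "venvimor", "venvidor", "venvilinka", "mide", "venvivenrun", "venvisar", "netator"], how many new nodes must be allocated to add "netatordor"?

The longest prefix of "netatordor" already in the trie is "netator" (length 7).
New nodes needed: |"netatordor"| − 7 = 10 − 7 = 3.

3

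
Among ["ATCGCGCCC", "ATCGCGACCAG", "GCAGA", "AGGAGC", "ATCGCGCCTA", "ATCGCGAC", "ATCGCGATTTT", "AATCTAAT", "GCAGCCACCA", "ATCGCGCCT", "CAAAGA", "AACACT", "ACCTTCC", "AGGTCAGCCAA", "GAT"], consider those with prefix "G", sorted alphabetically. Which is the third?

GCAGCCACCA

Words with prefix "G", in lexicographic order: "GAT", "GCAGA", "GCAGCCACCA"
The 3rd is GCAGCCACCA.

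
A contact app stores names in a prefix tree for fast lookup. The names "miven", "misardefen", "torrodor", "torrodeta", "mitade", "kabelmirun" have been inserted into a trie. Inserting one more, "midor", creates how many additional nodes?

3

Walking "midor" from the root, the first 2 characters ("mi") follow existing edges; "d" is the first miss.
Each of the 3 remaining characters creates one node.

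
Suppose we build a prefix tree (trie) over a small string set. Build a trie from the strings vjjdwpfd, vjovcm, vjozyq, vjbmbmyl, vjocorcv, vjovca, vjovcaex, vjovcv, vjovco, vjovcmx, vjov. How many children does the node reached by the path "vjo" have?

3

Walk "vjo" from the root, arriving at one node.
Distinct next characters after "vjo": c, v, z.
That node has 3 child edges.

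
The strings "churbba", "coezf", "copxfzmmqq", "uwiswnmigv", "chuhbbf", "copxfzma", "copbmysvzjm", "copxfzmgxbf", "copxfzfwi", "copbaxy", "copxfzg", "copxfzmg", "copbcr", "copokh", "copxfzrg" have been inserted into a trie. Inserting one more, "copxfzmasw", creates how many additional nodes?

"copxfzma" is already a path in the trie; the remaining "sw" must be added.
New nodes needed: |"copxfzmasw"| − 8 = 10 − 8 = 2.

2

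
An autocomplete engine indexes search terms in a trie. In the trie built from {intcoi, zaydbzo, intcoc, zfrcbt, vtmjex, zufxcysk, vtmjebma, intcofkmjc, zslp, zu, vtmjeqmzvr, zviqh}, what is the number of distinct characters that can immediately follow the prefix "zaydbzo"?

0

Follow the path "zaydbzo" to its node, then look at its outgoing edges.
No stored string extends past "zaydbzo".
That node has 0 child edges.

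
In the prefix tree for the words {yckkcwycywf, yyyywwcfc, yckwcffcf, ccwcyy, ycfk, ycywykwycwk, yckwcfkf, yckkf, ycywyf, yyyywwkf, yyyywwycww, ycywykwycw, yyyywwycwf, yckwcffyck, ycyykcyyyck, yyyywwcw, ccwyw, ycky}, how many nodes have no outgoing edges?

17

A leaf is a node with no children — equivalently, the end of a word that is not a proper prefix of any other stored word.
Those words: "ccwcyy", "ccwyw", "ycfk", "yckkcwycywf", "yckkf", "yckwcffcf", "yckwcffyck", "yckwcfkf", "ycky", "ycywyf", "ycywykwycwk", "ycyykcyyyck", "yyyywwcfc", "yyyywwcw", "yyyywwkf", "yyyywwycwf", "yyyywwycww"
Leaf count: 17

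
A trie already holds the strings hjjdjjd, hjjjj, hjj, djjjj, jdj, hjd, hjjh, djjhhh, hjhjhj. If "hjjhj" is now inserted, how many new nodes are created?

"hjjh" is already a path in the trie; the remaining "j" must be added.
Each of the 1 remaining characters creates one node.

1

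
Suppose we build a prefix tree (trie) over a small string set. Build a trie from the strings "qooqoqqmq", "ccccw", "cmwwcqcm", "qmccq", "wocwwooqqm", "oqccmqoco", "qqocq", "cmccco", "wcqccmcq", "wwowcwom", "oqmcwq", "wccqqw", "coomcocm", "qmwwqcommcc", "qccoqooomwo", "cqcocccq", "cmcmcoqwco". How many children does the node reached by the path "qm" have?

2

The children of the "qm" node are the distinct next characters among strings starting with "qm".
Characters that immediately follow "qm" among the stored strings: {c, w}.
That node has 2 child edges.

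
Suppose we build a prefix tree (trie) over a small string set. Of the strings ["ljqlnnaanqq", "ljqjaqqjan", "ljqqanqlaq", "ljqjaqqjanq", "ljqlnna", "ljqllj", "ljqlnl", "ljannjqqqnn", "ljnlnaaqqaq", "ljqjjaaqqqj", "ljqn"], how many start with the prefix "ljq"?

Walk to "ljq"; the words in its subtree are exactly those with that prefix.
Matches: "ljqjaqqjan", "ljqjaqqjanq", "ljqjjaaqqqj", "ljqllj", "ljqlnl", "ljqlnna", "ljqlnnaanqq", "ljqn", "ljqqanqlaq"
Count: 9

9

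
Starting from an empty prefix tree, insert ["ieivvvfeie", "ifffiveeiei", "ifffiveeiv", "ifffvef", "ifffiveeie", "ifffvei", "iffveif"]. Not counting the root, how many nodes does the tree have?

Count nodes per top-level branch (shared prefixes stored once):
  'i'-branch (ieivvvfeie, ifffiveeie, ifffiveeiei, ifffiveeiv, ifffvef, ifffvei, iffveif): 29 nodes
Sum: 29

29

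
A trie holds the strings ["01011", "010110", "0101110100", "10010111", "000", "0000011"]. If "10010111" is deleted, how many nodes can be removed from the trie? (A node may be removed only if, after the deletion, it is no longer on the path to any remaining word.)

8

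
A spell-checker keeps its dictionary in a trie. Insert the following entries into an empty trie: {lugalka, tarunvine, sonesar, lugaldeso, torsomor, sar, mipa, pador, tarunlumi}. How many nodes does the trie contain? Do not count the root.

Insert word by word; a character creates a node only if that edge doesn't already exist:
  "lugalka" → 7 new (l, u, g, a, l, k, a)
  "tarunvine" → 9 new (t, a, r, u, n, v, i, n, e)
  "sonesar" → 7 new (s, o, n, e, s, a, r)
  "lugaldeso" → prefix "lugal" already present; 4 new (d, e, s, o)
  "torsomor" → prefix "t" already present; 7 new (o, r, s, o, m, o, r)
  "sar" → prefix "s" already present; 2 new (a, r)
  "mipa" → 4 new (m, i, p, a)
  "pador" → 5 new (p, a, d, o, r)
  "tarunlumi" → prefix "tarun" already present; 4 new (l, u, m, i)
Total nodes = 7 + 9 + 7 + 4 + 7 + 2 + 4 + 5 + 4 = 49

49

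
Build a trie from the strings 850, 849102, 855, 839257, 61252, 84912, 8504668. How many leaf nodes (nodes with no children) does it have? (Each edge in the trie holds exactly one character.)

6

A leaf is a node with no children — equivalently, the end of a word that is not a proper prefix of any other stored word.
Those words: "61252", "839257", "849102", "84912", "8504668", "855"
Leaf count: 6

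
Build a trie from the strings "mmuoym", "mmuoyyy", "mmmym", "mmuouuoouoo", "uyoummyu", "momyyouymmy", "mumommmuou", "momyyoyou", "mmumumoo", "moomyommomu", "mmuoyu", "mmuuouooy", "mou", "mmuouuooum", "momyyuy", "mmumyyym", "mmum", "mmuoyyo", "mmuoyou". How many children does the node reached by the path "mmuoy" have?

The children of the "mmuoy" node are the distinct next characters among strings starting with "mmuoy".
Distinct next characters after "mmuoy": m, o, u, y.
That node has 4 child edges.

4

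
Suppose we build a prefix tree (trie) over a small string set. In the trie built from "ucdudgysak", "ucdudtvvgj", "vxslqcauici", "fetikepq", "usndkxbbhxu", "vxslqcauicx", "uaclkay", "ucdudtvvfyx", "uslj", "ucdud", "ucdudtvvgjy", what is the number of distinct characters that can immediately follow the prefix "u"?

3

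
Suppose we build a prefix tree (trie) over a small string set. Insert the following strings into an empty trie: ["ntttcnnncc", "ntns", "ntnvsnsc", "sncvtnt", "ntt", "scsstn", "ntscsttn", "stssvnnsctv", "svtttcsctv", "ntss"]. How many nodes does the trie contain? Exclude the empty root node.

Insert word by word; a character creates a node only if that edge doesn't already exist:
  "ntttcnnncc" → 10 new (n, t, t, t, c, n, n, n, c, c)
  "ntns" → prefix "nt" already present; 2 new (n, s)
  "ntnvsnsc" → prefix "ntn" already present; 5 new (v, s, n, s, c)
  "sncvtnt" → 7 new (s, n, c, v, t, n, t)
  "ntt" → prefix "ntt" already present; 0 new (none)
  "scsstn" → prefix "s" already present; 5 new (c, s, s, t, n)
  "ntscsttn" → prefix "nt" already present; 6 new (s, c, s, t, t, n)
  "stssvnnsctv" → prefix "s" already present; 10 new (t, s, s, v, n, n, s, c, t, v)
  "svtttcsctv" → prefix "s" already present; 9 new (v, t, t, t, c, s, c, t, v)
  "ntss" → prefix "nts" already present; 1 new (s)
Total nodes = 10 + 2 + 5 + 7 + 0 + 5 + 6 + 10 + 9 + 1 = 55

55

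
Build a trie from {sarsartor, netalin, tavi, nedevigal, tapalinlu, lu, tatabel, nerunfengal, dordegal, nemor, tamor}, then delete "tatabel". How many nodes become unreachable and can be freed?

After clearing the end-marker at "tatabel", prune upward until reaching a node still needed by another word.
The suffix "tabel" (5 nodes) is used only by "tatabel"; the node for "ta" still has the child "v", so pruning stops there.
Nodes removed: 5

5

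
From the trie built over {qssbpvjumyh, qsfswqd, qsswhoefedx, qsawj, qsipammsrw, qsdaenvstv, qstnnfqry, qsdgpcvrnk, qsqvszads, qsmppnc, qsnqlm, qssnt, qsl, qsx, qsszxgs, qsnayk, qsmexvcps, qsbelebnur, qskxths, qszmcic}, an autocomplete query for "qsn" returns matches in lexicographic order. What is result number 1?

Filter for "qsn…" and sort: "qsnayk", "qsnqlm"
Position 1: qsnayk

qsnayk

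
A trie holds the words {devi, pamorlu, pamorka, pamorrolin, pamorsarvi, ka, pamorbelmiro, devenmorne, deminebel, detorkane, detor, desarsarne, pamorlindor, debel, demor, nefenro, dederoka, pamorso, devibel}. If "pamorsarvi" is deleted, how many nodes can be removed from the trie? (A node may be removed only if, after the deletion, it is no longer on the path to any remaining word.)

4

After clearing the end-marker at "pamorsarvi", prune upward until reaching a node still needed by another word.
The suffix "arvi" (4 nodes) is used only by "pamorsarvi"; the node for "pamors" still has the child "o", so pruning stops there.
Nodes removed: 4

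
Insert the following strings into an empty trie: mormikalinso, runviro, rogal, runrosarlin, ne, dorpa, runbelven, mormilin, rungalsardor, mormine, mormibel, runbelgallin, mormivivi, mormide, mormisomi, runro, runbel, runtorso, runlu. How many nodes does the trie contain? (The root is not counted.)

For each word, the new-node count is its length minus the longest prefix already in the trie:
  "mormikalinso" → 12 new (m, o, r, m, i, k, a, l, i, n, s, o)
  "runviro" → 7 new (r, u, n, v, i, r, o)
  "rogal" → prefix "r" already present; 4 new (o, g, a, l)
  "runrosarlin" → prefix "run" already present; 8 new (r, o, s, a, r, l, i, n)
  "ne" → 2 new (n, e)
  "dorpa" → 5 new (d, o, r, p, a)
  "runbelven" → prefix "run" already present; 6 new (b, e, l, v, e, n)
  "mormilin" → prefix "mormi" already present; 3 new (l, i, n)
  "rungalsardor" → prefix "run" already present; 9 new (g, a, l, s, a, r, d, o, r)
  "mormine" → prefix "mormi" already present; 2 new (n, e)
  "mormibel" → prefix "mormi" already present; 3 new (b, e, l)
  "runbelgallin" → prefix "runbel" already present; 6 new (g, a, l, l, i, n)
  "mormivivi" → prefix "mormi" already present; 4 new (v, i, v, i)
  "mormide" → prefix "mormi" already present; 2 new (d, e)
  "mormisomi" → prefix "mormi" already present; 4 new (s, o, m, i)
  "runro" → prefix "runro" already present; 0 new (none)
  "runbel" → prefix "runbel" already present; 0 new (none)
  "runtorso" → prefix "run" already present; 5 new (t, o, r, s, o)
  "runlu" → prefix "run" already present; 2 new (l, u)
Total nodes = 12 + 7 + 4 + 8 + 2 + 5 + 6 + 3 + 9 + 2 + 3 + 6 + 4 + 2 + 4 + 0 + 0 + 5 + 2 = 84

84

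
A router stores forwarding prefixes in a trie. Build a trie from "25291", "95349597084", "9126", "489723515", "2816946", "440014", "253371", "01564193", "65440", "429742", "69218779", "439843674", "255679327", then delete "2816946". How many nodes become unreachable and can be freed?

6

After clearing the end-marker at "2816946", prune upward until reaching a node still needed by another word.
The suffix "816946" (6 nodes) is used only by "2816946"; the node for "2" still has the child "5", so pruning stops there.
Nodes removed: 6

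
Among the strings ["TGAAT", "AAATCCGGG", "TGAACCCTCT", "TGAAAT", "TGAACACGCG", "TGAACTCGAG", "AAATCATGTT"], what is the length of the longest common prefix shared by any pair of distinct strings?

Equivalently: take the maximum, over all pairs, of their longest common prefix length.
e.g. "AAATCATGTT" and "AAATCCGGG" share the prefix "AAATC" of length 5; no pair shares a longer one.
Longest shared-prefix length: 5

5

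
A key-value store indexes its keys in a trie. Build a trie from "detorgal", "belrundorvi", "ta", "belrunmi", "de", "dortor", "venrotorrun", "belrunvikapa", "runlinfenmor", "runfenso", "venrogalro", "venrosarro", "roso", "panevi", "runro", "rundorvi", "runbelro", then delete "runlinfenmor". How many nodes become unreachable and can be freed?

9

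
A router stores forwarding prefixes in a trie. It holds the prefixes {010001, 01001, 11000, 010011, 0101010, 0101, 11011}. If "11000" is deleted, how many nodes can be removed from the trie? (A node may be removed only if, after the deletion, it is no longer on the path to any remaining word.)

A node on "11000"'s path can go only if nothing else ends at it or branches off below it.
The suffix "00" (2 nodes) is used only by "11000"; the node for "110" still has the child "1", so pruning stops there.
Nodes removed: 2

2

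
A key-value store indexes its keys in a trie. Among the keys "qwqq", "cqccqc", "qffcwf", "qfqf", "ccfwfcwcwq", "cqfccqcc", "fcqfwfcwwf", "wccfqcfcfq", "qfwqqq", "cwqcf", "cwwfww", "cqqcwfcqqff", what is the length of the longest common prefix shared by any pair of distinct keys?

2

The deepest shared node is where two words last agree before diverging.
e.g. "cqccqc" and "cqfccqcc" share the prefix "cq" of length 2; no pair shares a longer one.
Longest shared-prefix length: 2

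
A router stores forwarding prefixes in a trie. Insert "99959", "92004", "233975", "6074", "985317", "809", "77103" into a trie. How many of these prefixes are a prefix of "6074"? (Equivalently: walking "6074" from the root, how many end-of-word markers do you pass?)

Traverse "6074" character by character; count nodes along the way that are marked as word ends.
Prefixes of the query that are stored words: "6074"
Count: 1

1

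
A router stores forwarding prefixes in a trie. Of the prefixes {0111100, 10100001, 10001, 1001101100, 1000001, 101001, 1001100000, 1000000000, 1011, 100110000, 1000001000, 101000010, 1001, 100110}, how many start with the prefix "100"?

9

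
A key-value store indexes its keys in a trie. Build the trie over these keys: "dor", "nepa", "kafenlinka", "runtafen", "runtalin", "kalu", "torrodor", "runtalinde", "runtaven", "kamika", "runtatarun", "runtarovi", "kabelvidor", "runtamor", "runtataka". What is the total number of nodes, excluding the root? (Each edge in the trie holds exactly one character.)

69

Count nodes per top-level branch (shared prefixes stored once):
  'd'-branch (dor): 3 nodes
  'k'-branch (kabelvidor, kafenlinka, kalu, kamika): 24 nodes
  'n'-branch (nepa): 4 nodes
  'r'-branch (runtafen, runtalin, runtalinde, runtamor, runtarovi, runtataka, runtatarun, runtaven): 30 nodes
  't'-branch (torrodor): 8 nodes
Sum: 69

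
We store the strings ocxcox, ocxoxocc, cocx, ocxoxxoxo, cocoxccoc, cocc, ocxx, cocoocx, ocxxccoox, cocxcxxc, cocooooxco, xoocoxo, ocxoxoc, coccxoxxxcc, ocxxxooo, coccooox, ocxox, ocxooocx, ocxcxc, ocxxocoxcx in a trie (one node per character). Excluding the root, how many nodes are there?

78

Insert word by word; a character creates a node only if that edge doesn't already exist:
  "ocxcox" → 6 new (o, c, x, c, o, x)
  "ocxoxocc" → prefix "ocx" already present; 5 new (o, x, o, c, c)
  "cocx" → 4 new (c, o, c, x)
  "ocxoxxoxo" → prefix "ocxox" already present; 4 new (x, o, x, o)
  "cocoxccoc" → prefix "coc" already present; 6 new (o, x, c, c, o, c)
  "cocc" → prefix "coc" already present; 1 new (c)
  "ocxx" → prefix "ocx" already present; 1 new (x)
  "cocoocx" → prefix "coco" already present; 3 new (o, c, x)
  "ocxxccoox" → prefix "ocxx" already present; 5 new (c, c, o, o, x)
  "cocxcxxc" → prefix "cocx" already present; 4 new (c, x, x, c)
  "cocooooxco" → prefix "cocoo" already present; 5 new (o, o, x, c, o)
  "xoocoxo" → 7 new (x, o, o, c, o, x, o)
  "ocxoxoc" → prefix "ocxoxoc" already present; 0 new (none)
  "coccxoxxxcc" → prefix "cocc" already present; 7 new (x, o, x, x, x, c, c)
  "ocxxxooo" → prefix "ocxx" already present; 4 new (x, o, o, o)
  "coccooox" → prefix "cocc" already present; 4 new (o, o, o, x)
  "ocxox" → prefix "ocxox" already present; 0 new (none)
  "ocxooocx" → prefix "ocxo" already present; 4 new (o, o, c, x)
  "ocxcxc" → prefix "ocxc" already present; 2 new (x, c)
  "ocxxocoxcx" → prefix "ocxx" already present; 6 new (o, c, o, x, c, x)
Total nodes = 6 + 5 + 4 + 4 + 6 + 1 + 1 + 3 + 5 + 4 + 5 + 7 + 0 + 7 + 4 + 4 + 0 + 4 + 2 + 6 = 78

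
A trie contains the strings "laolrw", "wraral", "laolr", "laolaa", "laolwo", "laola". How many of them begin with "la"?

5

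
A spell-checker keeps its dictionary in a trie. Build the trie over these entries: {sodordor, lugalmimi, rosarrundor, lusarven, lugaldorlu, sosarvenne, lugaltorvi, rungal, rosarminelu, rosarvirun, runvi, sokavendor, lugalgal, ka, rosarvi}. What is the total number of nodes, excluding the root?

Count nodes per top-level branch (shared prefixes stored once):
  'k'-branch (ka): 2 nodes
  'l'-branch (lugaldorlu, lugalgal, lugalmimi, lugaltorvi, lusarven): 28 nodes
  'r'-branch (rosarminelu, rosarrundor, rosarvi, rosarvirun, rungal, runvi): 29 nodes
  's'-branch (sodordor, sokavendor, sosarvenne): 24 nodes
Sum: 83

83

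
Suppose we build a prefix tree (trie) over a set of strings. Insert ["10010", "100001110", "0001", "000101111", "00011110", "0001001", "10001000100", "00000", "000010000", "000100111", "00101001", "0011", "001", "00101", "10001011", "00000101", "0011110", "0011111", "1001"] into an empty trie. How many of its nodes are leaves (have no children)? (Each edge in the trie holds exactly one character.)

A leaf is a node with no children — equivalently, the end of a word that is not a proper prefix of any other stored word.
Those words: "00000101", "000010000", "000100111", "000101111", "00011110", "00101001", "0011110", "0011111", "100001110", "10001000100", "10001011", "10010"
Leaf count: 12

12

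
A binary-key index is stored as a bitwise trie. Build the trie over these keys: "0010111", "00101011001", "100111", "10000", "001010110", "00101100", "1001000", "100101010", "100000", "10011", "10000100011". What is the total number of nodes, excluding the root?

37

For each word, the new-node count is its length minus the longest prefix already in the trie:
  "0010111" → 7 new (0, 0, 1, 0, 1, 1, 1)
  "00101011001" → prefix "00101" already present; 6 new (0, 1, 1, 0, 0, 1)
  "100111" → 6 new (1, 0, 0, 1, 1, 1)
  "10000" → prefix "100" already present; 2 new (0, 0)
  "001010110" → prefix "001010110" already present; 0 new (none)
  "00101100" → prefix "001011" already present; 2 new (0, 0)
  "1001000" → prefix "1001" already present; 3 new (0, 0, 0)
  "100101010" → prefix "10010" already present; 4 new (1, 0, 1, 0)
  "100000" → prefix "10000" already present; 1 new (0)
  "10011" → prefix "10011" already present; 0 new (none)
  "10000100011" → prefix "10000" already present; 6 new (1, 0, 0, 0, 1, 1)
Total nodes = 7 + 6 + 6 + 2 + 0 + 2 + 3 + 4 + 1 + 0 + 6 = 37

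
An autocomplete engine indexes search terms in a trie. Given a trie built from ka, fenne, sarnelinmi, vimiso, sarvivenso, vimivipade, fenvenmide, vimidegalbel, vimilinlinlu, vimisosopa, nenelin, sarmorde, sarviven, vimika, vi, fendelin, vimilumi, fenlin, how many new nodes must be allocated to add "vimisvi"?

2

The longest prefix of "vimisvi" already in the trie is "vimis" (length 5).
So 7 − 5 = 2 new nodes.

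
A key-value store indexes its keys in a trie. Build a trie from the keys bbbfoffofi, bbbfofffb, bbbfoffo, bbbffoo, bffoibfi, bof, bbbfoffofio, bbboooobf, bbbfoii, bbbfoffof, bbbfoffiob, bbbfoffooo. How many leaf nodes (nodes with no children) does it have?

9

A leaf is a node with no children — equivalently, the end of a word that is not a proper prefix of any other stored word.
Those words: "bbbffoo", "bbbfofffb", "bbbfoffiob", "bbbfoffofio", "bbbfoffooo", "bbbfoii", "bbboooobf", "bffoibfi", "bof"
Leaf count: 9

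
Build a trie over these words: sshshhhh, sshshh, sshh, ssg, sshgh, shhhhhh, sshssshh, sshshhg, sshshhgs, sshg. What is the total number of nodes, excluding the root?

24

For each word, the new-node count is its length minus the longest prefix already in the trie:
  "sshshhhh" → 8 new (s, s, h, s, h, h, h, h)
  "sshshh" → prefix "sshshh" already present; 0 new (none)
  "sshh" → prefix "ssh" already present; 1 new (h)
  "ssg" → prefix "ss" already present; 1 new (g)
  "sshgh" → prefix "ssh" already present; 2 new (g, h)
  "shhhhhh" → prefix "s" already present; 6 new (h, h, h, h, h, h)
  "sshssshh" → prefix "sshs" already present; 4 new (s, s, h, h)
  "sshshhg" → prefix "sshshh" already present; 1 new (g)
  "sshshhgs" → prefix "sshshhg" already present; 1 new (s)
  "sshg" → prefix "sshg" already present; 0 new (none)
Total nodes = 8 + 0 + 1 + 1 + 2 + 6 + 4 + 1 + 1 + 0 = 24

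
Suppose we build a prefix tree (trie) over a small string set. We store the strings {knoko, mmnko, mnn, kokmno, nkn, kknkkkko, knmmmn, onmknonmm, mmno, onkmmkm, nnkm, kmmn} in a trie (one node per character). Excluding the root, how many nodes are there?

52

Trace insertions, counting only characters that open a new branch:
  "knoko" → 5 new (k, n, o, k, o)
  "mmnko" → 5 new (m, m, n, k, o)
  "mnn" → prefix "m" already present; 2 new (n, n)
  "kokmno" → prefix "k" already present; 5 new (o, k, m, n, o)
  "nkn" → 3 new (n, k, n)
  "kknkkkko" → prefix "k" already present; 7 new (k, n, k, k, k, k, o)
  "knmmmn" → prefix "kn" already present; 4 new (m, m, m, n)
  "onmknonmm" → 9 new (o, n, m, k, n, o, n, m, m)
  "mmno" → prefix "mmn" already present; 1 new (o)
  "onkmmkm" → prefix "on" already present; 5 new (k, m, m, k, m)
  "nnkm" → prefix "n" already present; 3 new (n, k, m)
  "kmmn" → prefix "k" already present; 3 new (m, m, n)
Total nodes = 5 + 5 + 2 + 5 + 3 + 7 + 4 + 9 + 1 + 5 + 3 + 3 = 52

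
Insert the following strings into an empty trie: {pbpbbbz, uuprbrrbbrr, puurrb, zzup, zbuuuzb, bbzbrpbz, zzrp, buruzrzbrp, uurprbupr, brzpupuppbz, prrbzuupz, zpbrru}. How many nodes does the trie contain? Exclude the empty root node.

82

Insert word by word; a character creates a node only if that edge doesn't already exist:
  "pbpbbbz" → 7 new (p, b, p, b, b, b, z)
  "uuprbrrbbrr" → 11 new (u, u, p, r, b, r, r, b, b, r, r)
  "puurrb" → prefix "p" already present; 5 new (u, u, r, r, b)
  "zzup" → 4 new (z, z, u, p)
  "zbuuuzb" → prefix "z" already present; 6 new (b, u, u, u, z, b)
  "bbzbrpbz" → 8 new (b, b, z, b, r, p, b, z)
  "zzrp" → prefix "zz" already present; 2 new (r, p)
  "buruzrzbrp" → prefix "b" already present; 9 new (u, r, u, z, r, z, b, r, p)
  "uurprbupr" → prefix "uu" already present; 7 new (r, p, r, b, u, p, r)
  "brzpupuppbz" → prefix "b" already present; 10 new (r, z, p, u, p, u, p, p, b, z)
  "prrbzuupz" → prefix "p" already present; 8 new (r, r, b, z, u, u, p, z)
  "zpbrru" → prefix "z" already present; 5 new (p, b, r, r, u)
Total nodes = 7 + 11 + 5 + 4 + 6 + 8 + 2 + 9 + 7 + 10 + 8 + 5 = 82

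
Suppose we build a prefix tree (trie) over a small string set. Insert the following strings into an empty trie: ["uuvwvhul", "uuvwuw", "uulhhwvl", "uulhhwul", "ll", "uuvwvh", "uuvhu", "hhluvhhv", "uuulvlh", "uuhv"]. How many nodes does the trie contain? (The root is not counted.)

Count nodes per top-level branch (shared prefixes stored once):
  'h'-branch (hhluvhhv): 8 nodes
  'l'-branch (ll): 2 nodes
  'u'-branch (uuhv, uulhhwul, uulhhwvl, uuulvlh, uuvhu, uuvwuw, uuvwvh, uuvwvhul): 27 nodes
Sum: 37

37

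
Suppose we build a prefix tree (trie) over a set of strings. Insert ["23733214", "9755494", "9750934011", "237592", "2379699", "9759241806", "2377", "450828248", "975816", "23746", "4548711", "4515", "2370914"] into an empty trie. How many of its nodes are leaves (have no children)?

13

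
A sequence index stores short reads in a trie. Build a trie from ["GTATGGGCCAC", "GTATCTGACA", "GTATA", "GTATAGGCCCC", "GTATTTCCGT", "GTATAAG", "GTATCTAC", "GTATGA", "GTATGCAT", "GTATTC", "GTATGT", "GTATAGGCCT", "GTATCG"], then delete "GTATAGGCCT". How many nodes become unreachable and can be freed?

A node on "GTATAGGCCT"'s path can go only if nothing else ends at it or branches off below it.
The suffix "T" (1 node) is used only by "GTATAGGCCT"; the node for "GTATAGGCC" still has the child "C", so pruning stops there.
Nodes removed: 1

1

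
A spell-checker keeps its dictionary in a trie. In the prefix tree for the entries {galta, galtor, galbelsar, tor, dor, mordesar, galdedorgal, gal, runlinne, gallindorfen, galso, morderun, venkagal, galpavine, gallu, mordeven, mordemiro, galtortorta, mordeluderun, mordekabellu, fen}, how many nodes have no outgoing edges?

19

A leaf is a node with no children — equivalently, the end of a word that is not a proper prefix of any other stored word.
Those words: "dor", "fen", "galbelsar", "galdedorgal", "gallindorfen", "gallu", "galpavine", "galso", "galta", "galtortorta", "mordekabellu", "mordeluderun", "mordemiro", "morderun", "mordesar", "mordeven", "runlinne", "tor", "venkagal"
Leaf count: 19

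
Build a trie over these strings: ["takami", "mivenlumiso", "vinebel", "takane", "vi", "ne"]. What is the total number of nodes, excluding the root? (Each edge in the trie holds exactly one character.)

28

Count nodes per top-level branch (shared prefixes stored once):
  'm'-branch (mivenlumiso): 11 nodes
  'n'-branch (ne): 2 nodes
  't'-branch (takami, takane): 8 nodes
  'v'-branch (vi, vinebel): 7 nodes
Sum: 28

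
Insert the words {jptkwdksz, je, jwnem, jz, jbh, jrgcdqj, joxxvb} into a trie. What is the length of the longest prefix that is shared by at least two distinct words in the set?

1

Equivalently: take the maximum, over all pairs, of their longest common prefix length.
"jbh" and "je" agree on "j" (1 characters) before diverging; nothing deeper is shared.
Longest shared-prefix length: 1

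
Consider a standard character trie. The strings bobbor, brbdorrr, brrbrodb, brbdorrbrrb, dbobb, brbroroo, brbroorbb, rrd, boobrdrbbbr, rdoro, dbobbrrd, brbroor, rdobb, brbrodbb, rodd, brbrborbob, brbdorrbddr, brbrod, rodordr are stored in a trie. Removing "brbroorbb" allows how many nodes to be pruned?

2

After clearing the end-marker at "brbroorbb", prune upward until reaching a node still needed by another word.
The suffix "bb" (2 nodes) is used only by "brbroorbb"; "brbroor" is itself a stored word, so pruning stops there.
Nodes removed: 2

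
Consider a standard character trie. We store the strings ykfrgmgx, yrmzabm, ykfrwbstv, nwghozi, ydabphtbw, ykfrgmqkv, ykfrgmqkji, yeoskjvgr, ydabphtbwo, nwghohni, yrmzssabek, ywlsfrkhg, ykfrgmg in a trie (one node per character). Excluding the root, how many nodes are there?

65

Insert word by word; a character creates a node only if that edge doesn't already exist:
  "ykfrgmgx" → 8 new (y, k, f, r, g, m, g, x)
  "yrmzabm" → prefix "y" already present; 6 new (r, m, z, a, b, m)
  "ykfrwbstv" → prefix "ykfr" already present; 5 new (w, b, s, t, v)
  "nwghozi" → 7 new (n, w, g, h, o, z, i)
  "ydabphtbw" → prefix "y" already present; 8 new (d, a, b, p, h, t, b, w)
  "ykfrgmqkv" → prefix "ykfrgm" already present; 3 new (q, k, v)
  "ykfrgmqkji" → prefix "ykfrgmqk" already present; 2 new (j, i)
  "yeoskjvgr" → prefix "y" already present; 8 new (e, o, s, k, j, v, g, r)
  "ydabphtbwo" → prefix "ydabphtbw" already present; 1 new (o)
  "nwghohni" → prefix "nwgho" already present; 3 new (h, n, i)
  "yrmzssabek" → prefix "yrmz" already present; 6 new (s, s, a, b, e, k)
  "ywlsfrkhg" → prefix "y" already present; 8 new (w, l, s, f, r, k, h, g)
  "ykfrgmg" → prefix "ykfrgmg" already present; 0 new (none)
Total nodes = 8 + 6 + 5 + 7 + 8 + 3 + 2 + 8 + 1 + 3 + 6 + 8 + 0 = 65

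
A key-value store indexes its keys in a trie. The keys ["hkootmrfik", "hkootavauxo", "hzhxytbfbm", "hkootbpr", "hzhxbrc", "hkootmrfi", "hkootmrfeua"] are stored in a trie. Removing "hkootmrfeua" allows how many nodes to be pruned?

3

A node on "hkootmrfeua"'s path can go only if nothing else ends at it or branches off below it.
The suffix "eua" (3 nodes) is used only by "hkootmrfeua"; the node for "hkootmrf" still has the child "i", so pruning stops there.
Nodes removed: 3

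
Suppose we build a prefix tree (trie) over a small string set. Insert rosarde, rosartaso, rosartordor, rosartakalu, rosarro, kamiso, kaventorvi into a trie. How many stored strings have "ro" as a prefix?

Walk to "ro"; the words in its subtree are exactly those with that prefix.
Words under "ro": rosarde, rosarro, rosartakalu, rosartaso, rosartordor
Count: 5

5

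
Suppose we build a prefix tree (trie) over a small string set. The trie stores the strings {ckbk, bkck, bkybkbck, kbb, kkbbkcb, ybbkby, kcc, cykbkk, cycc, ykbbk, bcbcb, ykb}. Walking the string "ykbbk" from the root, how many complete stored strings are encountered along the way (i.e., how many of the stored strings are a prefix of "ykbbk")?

2

Walk "ykbbk" from the root; an end-of-word marker is hit whenever a stored word is a prefix of "ykbbk".
Prefixes of the query that are stored words: "ykb", "ykbbk"
Count: 2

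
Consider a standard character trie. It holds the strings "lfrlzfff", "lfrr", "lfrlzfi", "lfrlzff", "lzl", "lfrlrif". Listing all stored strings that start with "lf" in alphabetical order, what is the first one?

Words with prefix "lf", in lexicographic order: "lfrlrif", "lfrlzff", "lfrlzfff", "lfrlzfi", "lfrr"
The 1st is lfrlrif.

lfrlrif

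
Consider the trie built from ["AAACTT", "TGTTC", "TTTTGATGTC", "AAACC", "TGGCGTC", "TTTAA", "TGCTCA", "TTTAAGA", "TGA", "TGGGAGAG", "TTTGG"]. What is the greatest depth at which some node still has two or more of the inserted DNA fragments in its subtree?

5

The deepest shared node is where two words last agree before diverging.
e.g. "TTTAA" and "TTTAAGA" share the prefix "TTTAA" of length 5; no pair shares a longer one.
Longest shared-prefix length: 5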